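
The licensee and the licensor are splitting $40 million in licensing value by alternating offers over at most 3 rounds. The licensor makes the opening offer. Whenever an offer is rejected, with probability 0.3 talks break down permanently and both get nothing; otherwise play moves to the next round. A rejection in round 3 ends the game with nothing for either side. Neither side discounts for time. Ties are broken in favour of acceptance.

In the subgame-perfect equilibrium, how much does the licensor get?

Round 3 (the licensor proposes): the licensee will accept anything ≥ 0, so the licensor offers 0 and keeps 40.
Round 2 (the licensee proposes): rejecting gives the licensor an expected 0.7 × 40 = 28. The licensee offers 28 and keeps 40 − 28 = 12.
Round 1 (the licensor proposes): rejecting gives the licensee an expected 0.7 × 12 = 8.4, so the licensor offers 8.4, keeping 31.6.

31.6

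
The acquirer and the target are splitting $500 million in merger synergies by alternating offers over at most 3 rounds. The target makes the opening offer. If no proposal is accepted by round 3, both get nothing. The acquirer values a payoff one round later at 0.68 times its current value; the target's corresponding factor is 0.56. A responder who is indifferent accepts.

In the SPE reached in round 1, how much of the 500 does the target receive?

350.4

Round 3 (the target proposes): rejection yields 0 for the acquirer; the target offers 0 and keeps 500.
Round 2 (the acquirer proposes): the target can get 500 next round, worth 0.56 × 500 = 280 now, so the acquirer offers 280, keeping 220.
Round 1 (the target proposes): the acquirer can get 220 next round, worth 0.68 × 220 = 149.6 now. The target offers 149.6 and keeps 500 − 149.6 = 350.4.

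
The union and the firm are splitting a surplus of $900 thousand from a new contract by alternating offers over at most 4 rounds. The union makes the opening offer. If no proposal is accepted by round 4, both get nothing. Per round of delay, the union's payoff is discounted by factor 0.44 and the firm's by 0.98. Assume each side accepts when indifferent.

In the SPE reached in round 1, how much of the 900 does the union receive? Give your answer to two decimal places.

25.76

Work backward from the last round.
Round 4 (the firm proposes): rejection yields 0 for the union; the firm offers 0 and keeps 900.
Round 3 (the union proposes): the firm can get 900 next round, worth 0.98 × 900 = 882 now, so the union offers 882, keeping 18.
Round 2 (the firm proposes): the union can get 18 next round, worth 0.44 × 18 = 7.92 now; the firm offers that and keeps 892.08.
Round 1 (the union proposes): the firm can get 892.08 next round, worth 0.98 × 892.08 = 874.2384 now. The union offers 874.2384 and keeps 900 − 874.2384 = 25.7616.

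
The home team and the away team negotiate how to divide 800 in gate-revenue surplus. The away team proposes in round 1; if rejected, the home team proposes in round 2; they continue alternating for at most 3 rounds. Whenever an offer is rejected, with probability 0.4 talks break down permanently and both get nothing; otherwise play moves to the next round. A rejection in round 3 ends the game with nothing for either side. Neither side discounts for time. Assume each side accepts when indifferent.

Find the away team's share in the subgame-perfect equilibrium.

By backward induction:
Round 3 (the away team proposes): rejection yields 0 for the home team; the away team offers 0 and keeps 800.
Round 2 (the home team proposes): rejecting gives the away team an expected 0.6 × 800 = 480. The home team offers 480 and keeps 800 − 480 = 320.
Round 1 (the away team proposes): rejecting gives the home team an expected 0.6 × 320 = 192, so the away team offers 192, keeping 608.

608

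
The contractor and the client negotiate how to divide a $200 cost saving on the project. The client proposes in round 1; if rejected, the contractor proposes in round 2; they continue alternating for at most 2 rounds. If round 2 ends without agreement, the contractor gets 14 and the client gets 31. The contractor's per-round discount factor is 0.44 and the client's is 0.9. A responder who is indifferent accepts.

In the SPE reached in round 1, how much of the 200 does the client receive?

125.64

Round 2 (the contractor proposes): the client gets 31 if talks fail, so the contractor offers 31 and keeps 169.
Round 1 (the client proposes): the contractor can get 169 next round, worth 0.44 × 169 = 74.36 now, so the client offers 74.36, keeping 125.64.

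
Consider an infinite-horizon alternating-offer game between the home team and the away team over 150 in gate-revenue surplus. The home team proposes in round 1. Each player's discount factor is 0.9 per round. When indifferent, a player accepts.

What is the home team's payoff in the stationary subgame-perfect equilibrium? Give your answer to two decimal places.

78.95

Let x be the home team's share when the home team proposes and y be the away team's share when the away team proposes.
The away team accepts iff offered ≥ 0.9·y, so x = 150 − 0.9y. Symmetrically y = 150 − 0.9x.
Substituting: x = 150 − 0.9(150 − 0.9x), giving x(1 − 0.9·0.9) = 150(1 − 0.9).
So x = 150 × 0.1 / 0.19 ≈ 78.9474, and the away team receives 150 − x ≈ 71.0526.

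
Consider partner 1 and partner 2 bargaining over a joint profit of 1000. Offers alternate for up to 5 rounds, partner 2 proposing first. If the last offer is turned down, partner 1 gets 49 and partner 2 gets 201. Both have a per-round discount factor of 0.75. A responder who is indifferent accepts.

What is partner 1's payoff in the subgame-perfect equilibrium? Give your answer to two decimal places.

308.47

By backward induction:
Round 5 (partner 2 proposes): partner 1 gets 49 if talks fail, so partner 2 offers 49 and keeps 951.
Round 4 (partner 1 proposes): partner 2 can get 951 next round, worth 0.75 × 951 = 713.25 now. Partner 1 offers 713.25 and keeps 1000 − 713.25 = 286.75.
Round 3 (partner 2 proposes): partner 1 can get 286.75 next round, worth 0.75 × 286.75 = 215.0625 now, so partner 2 offers 215.0625, keeping 784.9375.
Round 2 (partner 1 proposes): partner 2 can get 784.9375 next round, worth 0.75 × 784.9375 = 588.703125 now, so partner 1 offers 588.703125, keeping 411.296875.
Round 1 (partner 2 proposes): partner 1 can get 411.296875 next round, worth 0.75 × 411.296875 = 308.47265625 now; partner 2 offers that and keeps 691.52734375.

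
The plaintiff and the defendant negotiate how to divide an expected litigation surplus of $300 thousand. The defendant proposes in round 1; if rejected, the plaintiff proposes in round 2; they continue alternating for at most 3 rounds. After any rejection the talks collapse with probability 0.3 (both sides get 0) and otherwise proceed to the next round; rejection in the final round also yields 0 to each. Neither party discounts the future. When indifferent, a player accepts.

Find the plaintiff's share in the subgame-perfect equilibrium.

63

By backward induction:
Round 3 (the defendant proposes): the plaintiff will accept anything ≥ 0, so the defendant offers 0 and keeps 300.
Round 2 (the plaintiff proposes): rejecting gives the defendant an expected 0.7 × 300 = 210, so the plaintiff offers 210, keeping 90.
Round 1 (the defendant proposes): rejecting gives the plaintiff an expected 0.7 × 90 = 63; the defendant offers that and keeps 237.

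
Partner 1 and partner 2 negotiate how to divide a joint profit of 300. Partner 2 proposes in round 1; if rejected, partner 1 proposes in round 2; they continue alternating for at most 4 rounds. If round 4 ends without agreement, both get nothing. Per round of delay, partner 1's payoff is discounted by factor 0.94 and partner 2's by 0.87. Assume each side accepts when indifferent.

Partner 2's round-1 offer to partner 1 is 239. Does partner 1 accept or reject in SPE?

Reject

Round 4 (partner 1 proposes): rejection yields 0 for partner 2; partner 1 offers 0 and keeps 300.
Round 3 (partner 2 proposes): partner 1 can get 300 next round, worth 0.94 × 300 = 282 now. Partner 2 offers 282 and keeps 300 − 282 = 18.
Round 2 (partner 1 proposes): partner 2 can get 18 next round, worth 0.87 × 18 = 15.66 now. Partner 1 offers 15.66 and keeps 300 − 15.66 = 284.34.
So by rejecting in round 1, partner 1 gets 284.34 next round, worth 0.94 × 284.34 = 267.2796 now.
Offer 239 < 267.2796, so partner 1 rejects.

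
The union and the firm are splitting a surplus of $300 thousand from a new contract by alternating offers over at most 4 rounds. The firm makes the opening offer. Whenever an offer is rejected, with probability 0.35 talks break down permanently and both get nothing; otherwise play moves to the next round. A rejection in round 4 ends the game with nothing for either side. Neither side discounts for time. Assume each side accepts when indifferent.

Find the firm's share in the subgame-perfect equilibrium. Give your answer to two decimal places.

149.36

Round 4 (the union proposes): rejection yields 0 for the firm; the union offers 0 and keeps 300.
Round 3 (the firm proposes): rejecting gives the union an expected 0.65 × 300 = 195. The firm offers 195 and keeps 300 − 195 = 105.
Round 2 (the union proposes): rejecting gives the firm an expected 0.65 × 105 = 68.25. The union offers 68.25 and keeps 300 − 68.25 = 231.75.
Round 1 (the firm proposes): rejecting gives the union an expected 0.65 × 231.75 = 150.6375, so the firm offers 150.6375, keeping 149.3625.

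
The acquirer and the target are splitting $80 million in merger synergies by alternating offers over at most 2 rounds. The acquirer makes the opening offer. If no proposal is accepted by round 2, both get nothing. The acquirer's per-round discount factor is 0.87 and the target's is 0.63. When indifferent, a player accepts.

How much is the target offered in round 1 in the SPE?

Round 2 (the target proposes): rejection yields 0 for the acquirer; the target offers 0 and keeps 80.
Round 1 (the acquirer proposes): the target can get 80 next round, worth 0.63 × 80 = 50.4 now; the acquirer offers that and keeps 29.6.

50.4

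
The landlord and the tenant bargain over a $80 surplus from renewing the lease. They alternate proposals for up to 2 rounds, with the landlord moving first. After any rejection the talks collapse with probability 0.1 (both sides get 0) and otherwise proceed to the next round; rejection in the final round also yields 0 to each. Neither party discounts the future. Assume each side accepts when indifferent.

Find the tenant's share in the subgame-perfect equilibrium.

Round 2 (the tenant proposes): rejection yields 0 for the landlord; the tenant offers 0 and keeps 80.
Round 1 (the landlord proposes): rejecting gives the tenant an expected 0.9 × 80 = 72; the landlord offers that and keeps 8.

72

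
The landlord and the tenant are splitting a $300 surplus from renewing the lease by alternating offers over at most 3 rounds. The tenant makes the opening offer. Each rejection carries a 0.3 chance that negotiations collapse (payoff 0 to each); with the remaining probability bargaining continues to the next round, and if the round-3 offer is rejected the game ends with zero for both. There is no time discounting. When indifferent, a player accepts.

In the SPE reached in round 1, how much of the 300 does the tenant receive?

237

Round 3 (the tenant proposes): the landlord will accept anything ≥ 0, so the tenant offers 0 and keeps 300.
Round 2 (the landlord proposes): rejecting gives the tenant an expected 0.7 × 300 = 210. The landlord offers 210 and keeps 300 − 210 = 90.
Round 1 (the tenant proposes): rejecting gives the landlord an expected 0.7 × 90 = 63. The tenant offers 63 and keeps 300 − 63 = 237.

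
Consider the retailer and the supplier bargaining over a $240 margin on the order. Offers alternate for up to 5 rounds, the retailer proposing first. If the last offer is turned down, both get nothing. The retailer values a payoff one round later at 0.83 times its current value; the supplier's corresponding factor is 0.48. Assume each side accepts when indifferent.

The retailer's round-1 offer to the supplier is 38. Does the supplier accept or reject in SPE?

Round 5 (the retailer proposes): rejection yields 0 for the supplier; the retailer offers 0 and keeps 240.
Round 4 (the supplier proposes): the retailer can get 240 next round, worth 0.83 × 240 = 199.2 now; the supplier offers that and keeps 40.8.
Round 3 (the retailer proposes): the supplier can get 40.8 next round, worth 0.48 × 40.8 = 19.584 now. The retailer offers 19.584 and keeps 240 − 19.584 = 220.416.
Round 2 (the supplier proposes): the retailer can get 220.416 next round, worth 0.83 × 220.416 = 182.94528 now. The supplier offers 182.94528 and keeps 240 − 182.94528 = 57.05472.
So by rejecting in round 1, the supplier gets 57.05472 next round, worth 0.48 × 57.05472 = 27.3862656 now.
Offer 38 ≥ 27.3862656, so the supplier accepts.

Accept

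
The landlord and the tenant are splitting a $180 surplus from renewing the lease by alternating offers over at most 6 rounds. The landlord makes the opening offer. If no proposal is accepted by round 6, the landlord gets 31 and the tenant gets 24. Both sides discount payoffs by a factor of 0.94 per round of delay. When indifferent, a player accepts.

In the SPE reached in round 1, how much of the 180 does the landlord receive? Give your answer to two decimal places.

Round 6 (the tenant proposes): the landlord gets 31 if talks fail, so the tenant offers 31 and keeps 149.
Round 5 (the landlord proposes): the tenant can get 149 next round, worth 0.94 × 149 = 140.06 now. The landlord offers 140.06 and keeps 180 − 140.06 = 39.94.
Round 4 (the tenant proposes): the landlord can get 39.94 next round, worth 0.94 × 39.94 = 37.5436 now. The tenant offers 37.5436 and keeps 180 − 37.5436 = 142.4564.
Round 3 (the landlord proposes): the tenant can get 142.4564 next round, worth 0.94 × 142.4564 = 133.909016 now; the landlord offers that and keeps 46.090984.
Round 2 (the tenant proposes): the landlord can get 46.090984 next round, worth 0.94 × 46.090984 = 43.32552496 now, so the tenant offers 43.32552496, keeping 136.67447504.
Round 1 (the landlord proposes): the tenant can get 136.67447504 next round, worth 0.94 × 136.67447504 = 128.4740065376 now; the landlord offers that and keeps 51.5259934624.

51.53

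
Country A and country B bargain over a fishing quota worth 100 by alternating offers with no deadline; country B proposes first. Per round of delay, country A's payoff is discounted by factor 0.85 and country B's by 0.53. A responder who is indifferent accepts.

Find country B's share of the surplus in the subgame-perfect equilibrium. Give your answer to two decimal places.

27.30

When country B proposes, country A accepts any offer worth at least 0.85 times what country A would get by proposing next round; and vice versa.
This gives x = 100 − 0.85y and y = 100 − 0.53x, where x and y are each side's share when it proposes.
Hence (1 − 0.85·0.53)x = 100(1 − 0.85), i.e. 0.5495·x = 15.
x ≈ 27.2975; country A's share is 100 − x ≈ 72.7025.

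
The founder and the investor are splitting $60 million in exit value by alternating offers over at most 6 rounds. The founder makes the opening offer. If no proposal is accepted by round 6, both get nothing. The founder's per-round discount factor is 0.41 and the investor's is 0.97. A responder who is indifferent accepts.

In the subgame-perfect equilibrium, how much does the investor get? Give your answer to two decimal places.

Round 6 (the investor proposes): rejection yields 0 for the founder; the investor offers 0 and keeps 60.
Round 5 (the founder proposes): the investor can get 60 next round, worth 0.97 × 60 = 58.2 now. The founder offers 58.2 and keeps 60 − 58.2 = 1.8.
Round 4 (the investor proposes): the founder can get 1.8 next round, worth 0.41 × 1.8 = 0.738 now, so the investor offers 0.738, keeping 59.262.
Round 3 (the founder proposes): the investor can get 59.262 next round, worth 0.97 × 59.262 = 57.48414 now, so the founder offers 57.48414, keeping 2.51586.
Round 2 (the investor proposes): the founder can get 2.51586 next round, worth 0.41 × 2.51586 = 1.0315026 now, so the investor offers 1.0315026, keeping 58.9684974.
Round 1 (the founder proposes): the investor can get 58.9684974 next round, worth 0.97 × 58.9684974 = 57.199442478 now. The founder offers 57.199442478 and keeps 60 − 57.199442478 = 2.800557522.

57.20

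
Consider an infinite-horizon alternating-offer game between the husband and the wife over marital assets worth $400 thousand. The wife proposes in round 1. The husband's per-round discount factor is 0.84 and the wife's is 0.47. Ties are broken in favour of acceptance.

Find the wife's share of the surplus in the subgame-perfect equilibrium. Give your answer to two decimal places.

In a stationary SPE each proposer offers the other exactly their discounted continuation value.
If the wife keeps x when proposing and the husband keeps y when proposing, then x = 400 − 0.84y and y = 400 − 0.47x.
Solving: x = 400(1 − 0.84) / (1 − 0.47·0.84) = 64 / 0.6052 ≈ 105.7502.
The husband gets 400 − 105.7502 ≈ 294.2498.

105.75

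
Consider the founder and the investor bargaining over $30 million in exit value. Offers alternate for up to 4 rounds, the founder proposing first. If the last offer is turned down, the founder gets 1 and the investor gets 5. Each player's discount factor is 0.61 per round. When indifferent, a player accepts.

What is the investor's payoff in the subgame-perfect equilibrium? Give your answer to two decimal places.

Round 4 (the investor proposes): the founder gets 1 if talks fail, so the investor offers 1 and keeps 29.
Round 3 (the founder proposes): the investor can get 29 next round, worth 0.61 × 29 = 17.69 now; the founder offers that and keeps 12.31.
Round 2 (the investor proposes): the founder can get 12.31 next round, worth 0.61 × 12.31 = 7.5091 now; the investor offers that and keeps 22.4909.
Round 1 (the founder proposes): the investor can get 22.4909 next round, worth 0.61 × 22.4909 = 13.719449 now. The founder offers 13.719449 and keeps 30 − 13.719449 = 16.280551.

13.72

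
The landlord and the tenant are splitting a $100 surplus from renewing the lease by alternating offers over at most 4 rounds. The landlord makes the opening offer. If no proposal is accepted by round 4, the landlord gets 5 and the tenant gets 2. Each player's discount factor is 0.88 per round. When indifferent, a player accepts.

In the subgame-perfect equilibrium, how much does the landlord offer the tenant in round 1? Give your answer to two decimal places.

75.30

Solve by backward induction from round 4.
Round 4 (the tenant proposes): the landlord gets 5 if talks fail, so the tenant offers 5 and keeps 95.
Round 3 (the landlord proposes): the tenant can get 95 next round, worth 0.88 × 95 = 83.6 now; the landlord offers that and keeps 16.4.
Round 2 (the tenant proposes): the landlord can get 16.4 next round, worth 0.88 × 16.4 = 14.432 now. The tenant offers 14.432 and keeps 100 − 14.432 = 85.568.
Round 1 (the landlord proposes): the tenant can get 85.568 next round, worth 0.88 × 85.568 = 75.29984 now; the landlord offers that and keeps 24.70016.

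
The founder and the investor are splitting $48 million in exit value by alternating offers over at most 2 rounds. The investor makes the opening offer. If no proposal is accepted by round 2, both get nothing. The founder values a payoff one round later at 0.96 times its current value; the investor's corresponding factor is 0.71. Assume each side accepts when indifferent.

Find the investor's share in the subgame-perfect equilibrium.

1.92

Round 2 (the founder proposes): the investor will accept anything ≥ 0, so the founder offers 0 and keeps 48.
Round 1 (the investor proposes): the founder can get 48 next round, worth 0.96 × 48 = 46.08 now, so the investor offers 46.08, keeping 1.92.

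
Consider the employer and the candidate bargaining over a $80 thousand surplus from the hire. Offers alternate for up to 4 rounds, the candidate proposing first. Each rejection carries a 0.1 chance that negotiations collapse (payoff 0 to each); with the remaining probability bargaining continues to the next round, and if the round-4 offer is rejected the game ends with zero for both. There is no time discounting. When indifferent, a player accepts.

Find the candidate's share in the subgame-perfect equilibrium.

Round 4 (the employer proposes): the candidate will accept anything ≥ 0, so the employer offers 0 and keeps 80.
Round 3 (the candidate proposes): rejecting gives the employer an expected 0.9 × 80 = 72. The candidate offers 72 and keeps 80 − 72 = 8.
Round 2 (the employer proposes): rejecting gives the candidate an expected 0.9 × 8 = 7.2. The employer offers 7.2 and keeps 80 − 7.2 = 72.8.
Round 1 (the candidate proposes): rejecting gives the employer an expected 0.9 × 72.8 = 65.52. The candidate offers 65.52 and keeps 80 − 65.52 = 14.48.

14.48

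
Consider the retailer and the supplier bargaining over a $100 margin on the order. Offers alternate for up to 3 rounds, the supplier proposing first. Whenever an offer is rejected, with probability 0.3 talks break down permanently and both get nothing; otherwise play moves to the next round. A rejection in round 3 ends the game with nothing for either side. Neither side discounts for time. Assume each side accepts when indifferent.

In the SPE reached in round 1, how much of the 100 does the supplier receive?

79

Round 3 (the supplier proposes): the retailer will accept anything ≥ 0, so the supplier offers 0 and keeps 100.
Round 2 (the retailer proposes): rejecting gives the supplier an expected 0.7 × 100 = 70; the retailer offers that and keeps 30.
Round 1 (the supplier proposes): rejecting gives the retailer an expected 0.7 × 30 = 21; the supplier offers that and keeps 79.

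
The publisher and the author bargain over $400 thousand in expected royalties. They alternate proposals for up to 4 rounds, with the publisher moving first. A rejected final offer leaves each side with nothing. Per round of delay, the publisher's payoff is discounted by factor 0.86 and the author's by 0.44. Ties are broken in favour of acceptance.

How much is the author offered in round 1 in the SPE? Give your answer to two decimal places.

91.24

Round 4 (the author proposes): the publisher will accept anything ≥ 0, so the author offers 0 and keeps 400.
Round 3 (the publisher proposes): the author can get 400 next round, worth 0.44 × 400 = 176 now. The publisher offers 176 and keeps 400 − 176 = 224.
Round 2 (the author proposes): the publisher can get 224 next round, worth 0.86 × 224 = 192.64 now; the author offers that and keeps 207.36.
Round 1 (the publisher proposes): the author can get 207.36 next round, worth 0.44 × 207.36 = 91.2384 now. The publisher offers 91.2384 and keeps 400 − 91.2384 = 308.7616.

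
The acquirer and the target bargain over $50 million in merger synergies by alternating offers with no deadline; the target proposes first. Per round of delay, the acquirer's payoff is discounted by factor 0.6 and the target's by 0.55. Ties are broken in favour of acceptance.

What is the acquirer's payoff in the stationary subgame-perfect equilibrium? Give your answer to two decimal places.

In a stationary SPE each proposer offers the other exactly their discounted continuation value.
If the target keeps x when proposing and the acquirer keeps y when proposing, then x = 50 − 0.6y and y = 50 − 0.55x.
Solving: x = 50(1 − 0.6) / (1 − 0.55·0.6) = 20 / 0.67 ≈ 29.8507.
The acquirer gets 50 − 29.8507 ≈ 20.1493.

20.15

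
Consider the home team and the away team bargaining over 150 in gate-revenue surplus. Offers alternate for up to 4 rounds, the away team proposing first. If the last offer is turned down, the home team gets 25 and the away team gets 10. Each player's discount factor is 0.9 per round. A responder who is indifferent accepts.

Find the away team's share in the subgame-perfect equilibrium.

Round 4 (the home team proposes): the away team gets 10 if talks fail, so the home team offers 10 and keeps 140.
Round 3 (the away team proposes): the home team can get 140 next round, worth 0.9 × 140 = 126 now. The away team offers 126 and keeps 150 − 126 = 24.
Round 2 (the home team proposes): the away team can get 24 next round, worth 0.9 × 24 = 21.6 now. The home team offers 21.6 and keeps 150 − 21.6 = 128.4.
Round 1 (the away team proposes): the home team can get 128.4 next round, worth 0.9 × 128.4 = 115.56 now; the away team offers that and keeps 34.44.

34.44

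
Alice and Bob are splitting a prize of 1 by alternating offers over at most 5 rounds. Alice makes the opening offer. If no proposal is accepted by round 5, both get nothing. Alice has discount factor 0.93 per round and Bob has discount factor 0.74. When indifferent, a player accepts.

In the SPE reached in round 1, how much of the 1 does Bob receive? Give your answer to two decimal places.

Round 5 (Alice proposes): rejection yields 0 for Bob; Alice offers 0 and keeps 1.
Round 4 (Bob proposes): Alice can get 1 next round, worth 0.93 × 1 = 0.93 now. Bob offers 0.93 and keeps 1 − 0.93 = 0.07.
Round 3 (Alice proposes): Bob can get 0.07 next round, worth 0.74 × 0.07 = 0.0518 now. Alice offers 0.0518 and keeps 1 − 0.0518 = 0.9482.
Round 2 (Bob proposes): Alice can get 0.9482 next round, worth 0.93 × 0.9482 = 0.881826 now, so Bob offers 0.881826, keeping 0.118174.
Round 1 (Alice proposes): Bob can get 0.118174 next round, worth 0.74 × 0.118174 = 0.08744876 now, so Alice offers 0.08744876, keeping 0.91255124.

0.09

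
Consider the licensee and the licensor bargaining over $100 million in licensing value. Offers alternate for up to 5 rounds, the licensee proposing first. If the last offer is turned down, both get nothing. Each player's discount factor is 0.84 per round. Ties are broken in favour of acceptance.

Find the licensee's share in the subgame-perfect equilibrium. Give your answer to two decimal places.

Round 5 (the licensee proposes): the licensor will accept anything ≥ 0, so the licensee offers 0 and keeps 100.
Round 4 (the licensor proposes): the licensee can get 100 next round, worth 0.84 × 100 = 84 now; the licensor offers that and keeps 16.
Round 3 (the licensee proposes): the licensor can get 16 next round, worth 0.84 × 16 = 13.44 now, so the licensee offers 13.44, keeping 86.56.
Round 2 (the licensor proposes): the licensee can get 86.56 next round, worth 0.84 × 86.56 = 72.7104 now. The licensor offers 72.7104 and keeps 100 − 72.7104 = 27.2896.
Round 1 (the licensee proposes): the licensor can get 27.2896 next round, worth 0.84 × 27.2896 = 22.923264 now. The licensee offers 22.923264 and keeps 100 − 22.923264 = 77.076736.

77.08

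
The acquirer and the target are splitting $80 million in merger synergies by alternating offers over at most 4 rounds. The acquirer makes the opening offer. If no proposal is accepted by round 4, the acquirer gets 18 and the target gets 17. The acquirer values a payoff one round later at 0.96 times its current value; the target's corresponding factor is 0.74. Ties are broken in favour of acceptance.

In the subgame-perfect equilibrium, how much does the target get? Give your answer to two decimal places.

34.96

Round 4 (the target proposes): the acquirer gets 18 if talks fail, so the target offers 18 and keeps 62.
Round 3 (the acquirer proposes): the target can get 62 next round, worth 0.74 × 62 = 45.88 now, so the acquirer offers 45.88, keeping 34.12.
Round 2 (the target proposes): the acquirer can get 34.12 next round, worth 0.96 × 34.12 = 32.7552 now; the target offers that and keeps 47.2448.
Round 1 (the acquirer proposes): the target can get 47.2448 next round, worth 0.74 × 47.2448 = 34.961152 now. The acquirer offers 34.961152 and keeps 80 − 34.961152 = 45.038848.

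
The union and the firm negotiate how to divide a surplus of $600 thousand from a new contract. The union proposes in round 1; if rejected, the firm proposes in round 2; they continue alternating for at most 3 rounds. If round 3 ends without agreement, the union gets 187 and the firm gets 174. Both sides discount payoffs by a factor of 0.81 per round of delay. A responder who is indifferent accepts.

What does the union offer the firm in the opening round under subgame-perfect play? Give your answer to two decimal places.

206.50

Round 3 (the union proposes): the firm gets 174 if talks fail, so the union offers 174 and keeps 426.
Round 2 (the firm proposes): the union can get 426 next round, worth 0.81 × 426 = 345.06 now, so the firm offers 345.06, keeping 254.94.
Round 1 (the union proposes): the firm can get 254.94 next round, worth 0.81 × 254.94 = 206.5014 now, so the union offers 206.5014, keeping 393.4986.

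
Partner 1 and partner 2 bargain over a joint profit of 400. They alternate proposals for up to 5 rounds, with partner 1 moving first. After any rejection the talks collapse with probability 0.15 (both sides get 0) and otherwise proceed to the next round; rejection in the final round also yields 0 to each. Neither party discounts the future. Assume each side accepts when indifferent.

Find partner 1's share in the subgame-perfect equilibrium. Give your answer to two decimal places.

Round 5 (partner 1 proposes): partner 2 will accept anything ≥ 0, so partner 1 offers 0 and keeps 400.
Round 4 (partner 2 proposes): rejecting gives partner 1 an expected 0.85 × 400 = 340; partner 2 offers that and keeps 60.
Round 3 (partner 1 proposes): rejecting gives partner 2 an expected 0.85 × 60 = 51. Partner 1 offers 51 and keeps 400 − 51 = 349.
Round 2 (partner 2 proposes): rejecting gives partner 1 an expected 0.85 × 349 = 296.65, so partner 2 offers 296.65, keeping 103.35.
Round 1 (partner 1 proposes): rejecting gives partner 2 an expected 0.85 × 103.35 = 87.8475, so partner 1 offers 87.8475, keeping 312.1525.

312.15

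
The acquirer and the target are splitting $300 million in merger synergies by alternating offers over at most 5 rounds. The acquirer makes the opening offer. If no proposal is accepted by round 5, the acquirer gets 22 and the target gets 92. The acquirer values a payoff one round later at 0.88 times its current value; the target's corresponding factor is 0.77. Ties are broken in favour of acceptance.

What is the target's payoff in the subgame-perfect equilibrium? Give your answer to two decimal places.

Round 5 (the acquirer proposes): the target gets 92 if talks fail, so the acquirer offers 92 and keeps 208.
Round 4 (the target proposes): the acquirer can get 208 next round, worth 0.88 × 208 = 183.04 now, so the target offers 183.04, keeping 116.96.
Round 3 (the acquirer proposes): the target can get 116.96 next round, worth 0.77 × 116.96 = 90.0592 now. The acquirer offers 90.0592 and keeps 300 − 90.0592 = 209.9408.
Round 2 (the target proposes): the acquirer can get 209.9408 next round, worth 0.88 × 209.9408 = 184.747904 now; the target offers that and keeps 115.252096.
Round 1 (the acquirer proposes): the target can get 115.252096 next round, worth 0.77 × 115.252096 = 88.74411392 now. The acquirer offers 88.74411392 and keeps 300 − 88.74411392 = 211.25588608.

88.74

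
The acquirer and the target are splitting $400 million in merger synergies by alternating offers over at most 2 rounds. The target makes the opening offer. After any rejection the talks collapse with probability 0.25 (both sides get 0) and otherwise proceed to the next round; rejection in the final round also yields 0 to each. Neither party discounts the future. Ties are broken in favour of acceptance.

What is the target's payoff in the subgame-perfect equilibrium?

100

By backward induction:
Round 2 (the acquirer proposes): the target will accept anything ≥ 0, so the acquirer offers 0 and keeps 400.
Round 1 (the target proposes): rejecting gives the acquirer an expected 0.75 × 400 = 300. The target offers 300 and keeps 400 − 300 = 100.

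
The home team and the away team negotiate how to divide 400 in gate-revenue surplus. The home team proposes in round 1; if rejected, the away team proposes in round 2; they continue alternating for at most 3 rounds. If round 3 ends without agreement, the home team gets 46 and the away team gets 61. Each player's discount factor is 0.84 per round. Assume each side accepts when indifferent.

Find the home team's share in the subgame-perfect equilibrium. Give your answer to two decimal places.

By backward induction:
Round 3 (the home team proposes): the away team gets 61 if talks fail, so the home team offers 61 and keeps 339.
Round 2 (the away team proposes): the home team can get 339 next round, worth 0.84 × 339 = 284.76 now; the away team offers that and keeps 115.24.
Round 1 (the home team proposes): the away team can get 115.24 next round, worth 0.84 × 115.24 = 96.8016 now, so the home team offers 96.8016, keeping 303.1984.

303.20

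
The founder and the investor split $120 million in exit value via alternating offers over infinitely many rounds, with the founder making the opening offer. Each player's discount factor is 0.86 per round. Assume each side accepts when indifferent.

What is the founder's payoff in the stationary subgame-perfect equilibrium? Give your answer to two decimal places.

64.52

In a stationary SPE each proposer offers the other exactly their discounted continuation value.
If the founder keeps x when proposing and the investor keeps y when proposing, then x = 120 − 0.86y and y = 120 − 0.86x.
Solving: x = 120(1 − 0.86) / (1 − 0.86·0.86) = 16.8 / 0.2604 ≈ 64.5161.
The investor gets 120 − 64.5161 ≈ 55.4839.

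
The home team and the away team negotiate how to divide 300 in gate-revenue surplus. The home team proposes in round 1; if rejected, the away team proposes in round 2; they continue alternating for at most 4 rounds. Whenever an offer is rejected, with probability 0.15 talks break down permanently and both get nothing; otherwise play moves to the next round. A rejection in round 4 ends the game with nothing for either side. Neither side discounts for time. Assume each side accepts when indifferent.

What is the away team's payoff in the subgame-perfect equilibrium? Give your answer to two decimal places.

222.49

By backward induction:
Round 4 (the away team proposes): the home team will accept anything ≥ 0, so the away team offers 0 and keeps 300.
Round 3 (the home team proposes): rejecting gives the away team an expected 0.85 × 300 = 255, so the home team offers 255, keeping 45.
Round 2 (the away team proposes): rejecting gives the home team an expected 0.85 × 45 = 38.25. The away team offers 38.25 and keeps 300 − 38.25 = 261.75.
Round 1 (the home team proposes): rejecting gives the away team an expected 0.85 × 261.75 = 222.4875, so the home team offers 222.4875, keeping 77.5125.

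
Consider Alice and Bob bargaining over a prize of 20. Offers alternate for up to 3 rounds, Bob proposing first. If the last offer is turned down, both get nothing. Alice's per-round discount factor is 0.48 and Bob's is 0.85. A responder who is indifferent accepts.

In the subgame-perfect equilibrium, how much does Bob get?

18.56

Round 3 (Bob proposes): rejection yields 0 for Alice; Bob offers 0 and keeps 20.
Round 2 (Alice proposes): Bob can get 20 next round, worth 0.85 × 20 = 17 now. Alice offers 17 and keeps 20 − 17 = 3.
Round 1 (Bob proposes): Alice can get 3 next round, worth 0.48 × 3 = 1.44 now. Bob offers 1.44 and keeps 20 − 1.44 = 18.56.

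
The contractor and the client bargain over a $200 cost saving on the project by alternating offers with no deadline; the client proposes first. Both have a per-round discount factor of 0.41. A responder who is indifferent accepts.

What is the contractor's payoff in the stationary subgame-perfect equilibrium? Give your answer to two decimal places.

58.16

In a stationary SPE each proposer offers the other exactly their discounted continuation value.
If the client keeps x when proposing and the contractor keeps y when proposing, then x = 200 − 0.41y and y = 200 − 0.41x.
Solving: x = 200(1 − 0.41) / (1 − 0.41·0.41) = 118 / 0.8319 ≈ 141.8440.
The contractor gets 200 − 141.8440 ≈ 58.1560.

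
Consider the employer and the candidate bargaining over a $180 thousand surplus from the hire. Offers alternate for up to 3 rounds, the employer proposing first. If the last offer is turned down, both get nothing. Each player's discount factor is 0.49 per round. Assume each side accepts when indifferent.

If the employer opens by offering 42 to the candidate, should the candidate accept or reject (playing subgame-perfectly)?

Reject

Round 3 (the employer proposes): the candidate will accept anything ≥ 0, so the employer offers 0 and keeps 180.
Round 2 (the candidate proposes): the employer can get 180 next round, worth 0.49 × 180 = 88.2 now, so the candidate offers 88.2, keeping 91.8.
So by rejecting in round 1, the candidate gets 91.8 next round, worth 0.49 × 91.8 = 44.982 now.
Offer 42 < 44.982, so the candidate rejects.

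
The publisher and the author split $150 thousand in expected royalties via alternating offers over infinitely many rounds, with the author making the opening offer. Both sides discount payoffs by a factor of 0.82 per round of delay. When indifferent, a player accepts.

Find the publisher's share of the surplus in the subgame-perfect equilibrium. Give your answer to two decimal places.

In a stationary SPE each proposer offers the other exactly their discounted continuation value.
If the author keeps x when proposing and the publisher keeps y when proposing, then x = 150 − 0.82y and y = 150 − 0.82x.
Solving: x = 150(1 − 0.82) / (1 − 0.82·0.82) = 27 / 0.3276 ≈ 82.4176.
The publisher gets 150 − 82.4176 ≈ 67.5824.

67.58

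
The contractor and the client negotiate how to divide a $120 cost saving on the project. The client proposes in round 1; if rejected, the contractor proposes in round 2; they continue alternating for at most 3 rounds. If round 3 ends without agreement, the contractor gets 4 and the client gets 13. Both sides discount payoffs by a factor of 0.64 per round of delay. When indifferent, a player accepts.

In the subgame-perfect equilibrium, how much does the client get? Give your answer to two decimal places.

90.71

Solve by backward induction from round 3.
Round 3 (the client proposes): the contractor gets 4 if talks fail, so the client offers 4 and keeps 116.
Round 2 (the contractor proposes): the client can get 116 next round, worth 0.64 × 116 = 74.24 now, so the contractor offers 74.24, keeping 45.76.
Round 1 (the client proposes): the contractor can get 45.76 next round, worth 0.64 × 45.76 = 29.2864 now; the client offers that and keeps 90.7136.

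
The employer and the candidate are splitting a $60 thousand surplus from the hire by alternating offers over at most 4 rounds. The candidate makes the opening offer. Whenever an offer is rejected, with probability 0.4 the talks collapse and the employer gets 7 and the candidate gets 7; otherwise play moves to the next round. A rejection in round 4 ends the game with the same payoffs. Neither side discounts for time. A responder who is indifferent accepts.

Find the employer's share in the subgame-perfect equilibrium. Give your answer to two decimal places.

Round 4 (the employer proposes): the candidate gets 7 if talks fail, so the employer offers 7 and keeps 53.
Round 3 (the candidate proposes): rejecting gives the employer an expected 0.6 × 53 + 0.4 × 7 = 34.6, so the candidate offers 34.6, keeping 25.4.
Round 2 (the employer proposes): rejecting gives the candidate an expected 0.6 × 25.4 + 0.4 × 7 = 18.04. The employer offers 18.04 and keeps 60 − 18.04 = 41.96.
Round 1 (the candidate proposes): rejecting gives the employer an expected 0.6 × 41.96 + 0.4 × 7 = 27.976, so the candidate offers 27.976, keeping 32.024.

27.98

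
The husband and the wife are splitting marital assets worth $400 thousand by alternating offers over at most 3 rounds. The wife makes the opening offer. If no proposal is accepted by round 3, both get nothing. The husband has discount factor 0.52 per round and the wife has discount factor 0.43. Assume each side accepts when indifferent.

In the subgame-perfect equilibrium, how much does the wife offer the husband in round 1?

Round 3 (the wife proposes): rejection yields 0 for the husband; the wife offers 0 and keeps 400.
Round 2 (the husband proposes): the wife can get 400 next round, worth 0.43 × 400 = 172 now, so the husband offers 172, keeping 228.
Round 1 (the wife proposes): the husband can get 228 next round, worth 0.52 × 228 = 118.56 now. The wife offers 118.56 and keeps 400 − 118.56 = 281.44.

118.56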